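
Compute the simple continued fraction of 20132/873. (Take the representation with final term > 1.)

20132 = 23*873 + 53
873 = 16*53 + 25
53 = 2*25 + 3
25 = 8*3 + 1
3 = 3*1 + 0  (stop)
So 20132/873 = [23; 16, 2, 8, 3].

[23; 16, 2, 8, 3]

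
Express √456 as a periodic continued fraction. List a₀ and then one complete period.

a₀ = ⌊√456⌋ = 21.
With m₀=0, d₀=1 and mₖ₊₁ = dₖaₖ − mₖ, dₖ₊₁ = (n − mₖ₊₁²)/dₖ, aₖ₊₁ = ⌊(a₀+mₖ₊₁)/dₖ₊₁⌋:
  k=1: m=21, d=15, a=2
  k=2: m=9, d=25, a=1
  k=3: m=16, d=8, a=4
  k=4: m=16, d=25, a=1
  k=5: m=9, d=15, a=2
  k=6: m=21, d=1, a=42
d=1 and a=2a₀=42 at k=6, so the next step gives (m, d) = (21, 15) again — its k=1 value — and the period has length 6.

[21; 2, 1, 4, 1, 2, 42]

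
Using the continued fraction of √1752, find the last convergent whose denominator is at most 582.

24277/580

√1752 = [41; 1, 5, 1, 82, …] (period length 4).
Convergents:
  p_0/q_0 = 41/1
  p_1/q_1 = 42/1
  p_2/q_2 = 251/6
  p_3/q_3 = 293/7
  p_4/q_4 = 24277/580
  p_5/q_5 = 24570/587
q_4 = 580 ≤ 582 < 587 = q_5, so the answer is 24277/580.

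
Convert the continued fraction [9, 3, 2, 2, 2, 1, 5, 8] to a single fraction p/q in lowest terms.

Using pₖ = aₖpₖ₋₁ + pₖ₋₂ and qₖ = aₖqₖ₋₁ + qₖ₋₂:
  k=0: a=9, p=9, q=1
  k=1: a=3, p=28, q=3
  k=2: a=2, p=65, q=7
  k=3: a=2, p=158, q=17
  k=4: a=2, p=381, q=41
  k=5: a=1, p=539, q=58
  k=6: a=5, p=3076, q=331
  k=7: a=8, p=25147, q=2706

25147/2706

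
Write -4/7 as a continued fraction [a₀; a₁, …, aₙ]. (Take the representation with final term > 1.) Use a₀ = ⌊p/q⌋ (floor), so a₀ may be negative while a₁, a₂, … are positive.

-4 = -1×7 + 3
7 = 2×3 + 1
3 = 3×1 + 0  (stop)
So -4/7 = [-1; 2, 3].

[-1; 2, 3]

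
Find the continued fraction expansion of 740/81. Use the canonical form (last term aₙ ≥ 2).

740 = 9×81 + 11
81 = 7×11 + 4
11 = 2×4 + 3
4 = 1×3 + 1
3 = 3×1 + 0  (stop)
So 740/81 = [9; 7, 2, 1, 3].

[9; 7, 2, 1, 3]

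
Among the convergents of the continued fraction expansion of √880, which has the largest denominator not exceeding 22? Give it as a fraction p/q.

√880 = [29; 1, 1, 1, 58, …] (period length 4).
Convergents:
  p_0/q_0 = 29/1
  p_1/q_1 = 30/1
  p_2/q_2 = 59/2
  p_3/q_3 = 89/3
  p_4/q_4 = 5221/176
q_3 = 3 ≤ 22 < 176 = q_4, so the answer is 89/3.

89/3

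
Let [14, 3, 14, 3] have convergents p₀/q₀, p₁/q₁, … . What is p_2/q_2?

Using pₖ = aₖpₖ₋₁ + pₖ₋₂, qₖ = aₖqₖ₋₁ + qₖ₋₂ (with p₋₁=1, p₋₂=0, q₋₁=0, q₋₂=1):
  k=0: a=14, p=14, q=1
  k=1: a=3, p=43, q=3
  k=2: a=14, p=616, q=43

616/43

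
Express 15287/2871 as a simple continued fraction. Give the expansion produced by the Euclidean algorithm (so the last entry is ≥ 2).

[5; 3, 12, 2, 2, 1, 10]

15287 = 5×2871 + 932
2871 = 3×932 + 75
932 = 12×75 + 32
75 = 2×32 + 11
32 = 2×11 + 10
11 = 1×10 + 1
10 = 10×1 + 0  (stop)
So 15287/2871 = [5; 3, 12, 2, 2, 1, 10].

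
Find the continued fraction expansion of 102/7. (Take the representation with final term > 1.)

[14; 1, 1, 3]

102 = 14×7 + 4
7 = 1×4 + 3
4 = 1×3 + 1
3 = 3×1 + 0  (stop)
So 102/7 = [14; 1, 1, 3].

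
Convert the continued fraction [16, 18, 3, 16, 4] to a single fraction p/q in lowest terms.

58551/3647

Fold from the inside: start with 4/1.
  16 + 1/4 = 65/4
  3 + 4/65 = 199/65
  18 + 65/199 = 3647/199
  16 + 199/3647 = 58551/3647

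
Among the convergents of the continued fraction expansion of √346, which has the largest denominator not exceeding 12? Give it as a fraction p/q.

√346 = [18; 1, 1, 1, 1, 36, …] (period length 5).
Convergents:
  p_0/q_0 = 18/1
  p_1/q_1 = 19/1
  p_2/q_2 = 37/2
  p_3/q_3 = 56/3
  p_4/q_4 = 93/5
  p_5/q_5 = 3404/183
q_4 = 5 ≤ 12 < 183 = q_5, so the answer is 93/5.

93/5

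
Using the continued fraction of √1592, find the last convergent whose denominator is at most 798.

√1592 = [39; 1, 8, 1, 78, …] (period length 4).
Convergents:
  p_0/q_0 = 39/1
  p_1/q_1 = 40/1
  p_2/q_2 = 359/9
  p_3/q_3 = 399/10
  p_4/q_4 = 31481/789
  p_5/q_5 = 31880/799
q_4 = 789 ≤ 798 < 799 = q_5, so the answer is 31481/789.

31481/789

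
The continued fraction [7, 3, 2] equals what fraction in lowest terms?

51/7

Using pₖ = aₖpₖ₋₁ + pₖ₋₂ and qₖ = aₖqₖ₋₁ + qₖ₋₂:
  k=0: a=7, p=7, q=1
  k=1: a=3, p=22, q=3
  k=2: a=2, p=51, q=7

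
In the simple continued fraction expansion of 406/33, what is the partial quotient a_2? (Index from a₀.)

3

406 = 12·33 + 10   →  a_0 = 12
33 = 3·10 + 3   →  a_1 = 3
10 = 3·3 + 1   →  a_2 = 3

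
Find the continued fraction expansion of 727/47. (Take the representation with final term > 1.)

727 = 15×47 + 22
47 = 2×22 + 3
22 = 7×3 + 1
3 = 3×1 + 0  (stop)
So 727/47 = [15; 2, 7, 3].

[15; 2, 7, 3]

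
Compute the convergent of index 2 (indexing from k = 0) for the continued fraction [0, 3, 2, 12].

Using pₖ = aₖpₖ₋₁ + pₖ₋₂, qₖ = aₖqₖ₋₁ + qₖ₋₂ (with p₋₁=1, p₋₂=0, q₋₁=0, q₋₂=1):
  k=0: a=0, p=0, q=1
  k=1: a=3, p=1, q=3
  k=2: a=2, p=2, q=7

2/7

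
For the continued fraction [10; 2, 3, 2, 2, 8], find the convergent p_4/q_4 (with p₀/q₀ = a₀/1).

407/39

Using pₖ = aₖpₖ₋₁ + pₖ₋₂, qₖ = aₖqₖ₋₁ + qₖ₋₂ (with p₋₁=1, p₋₂=0, q₋₁=0, q₋₂=1):
  k=0: a=10, p=10, q=1
  k=1: a=2, p=21, q=2
  k=2: a=3, p=73, q=7
  k=3: a=2, p=167, q=16
  k=4: a=2, p=407, q=39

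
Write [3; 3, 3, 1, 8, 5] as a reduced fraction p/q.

Fold from the inside: start with 5/1.
  8 + 1/5 = 41/5
  1 + 5/41 = 46/41
  3 + 41/46 = 179/46
  3 + 46/179 = 583/179
  3 + 179/583 = 1928/583

1928/583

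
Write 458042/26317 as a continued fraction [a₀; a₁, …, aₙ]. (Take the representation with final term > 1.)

458042 = 17*26317 + 10653
26317 = 2*10653 + 5011
10653 = 2*5011 + 631
5011 = 7*631 + 594
631 = 1*594 + 37
594 = 16*37 + 2
37 = 18*2 + 1
2 = 2*1 + 0  (stop)
So 458042/26317 = [17; 2, 2, 7, 1, 16, 18, 2].

[17; 2, 2, 7, 1, 16, 18, 2]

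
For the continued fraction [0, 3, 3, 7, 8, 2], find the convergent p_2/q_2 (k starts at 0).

3/10

Using pₖ = aₖpₖ₋₁ + pₖ₋₂, qₖ = aₖqₖ₋₁ + qₖ₋₂ (with p₋₁=1, p₋₂=0, q₋₁=0, q₋₂=1):
  k=0: a=0, p=0, q=1
  k=1: a=3, p=1, q=3
  k=2: a=3, p=3, q=10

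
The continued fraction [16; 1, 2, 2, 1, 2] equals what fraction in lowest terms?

Fold from the inside: start with 2/1.
  1 + 1/2 = 3/2
  2 + 2/3 = 8/3
  2 + 3/8 = 19/8
  1 + 8/19 = 27/19
  16 + 19/27 = 451/27

451/27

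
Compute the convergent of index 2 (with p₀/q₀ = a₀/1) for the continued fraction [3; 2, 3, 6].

Using pₖ = aₖpₖ₋₁ + pₖ₋₂, qₖ = aₖqₖ₋₁ + qₖ₋₂ (with p₋₁=1, p₋₂=0, q₋₁=0, q₋₂=1):
  k=0: a=3, p=3, q=1
  k=1: a=2, p=7, q=2
  k=2: a=3, p=24, q=7

24/7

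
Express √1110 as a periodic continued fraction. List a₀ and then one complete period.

[33; 3, 6, 3, 66]

a₀ = ⌊√1110⌋ = 33.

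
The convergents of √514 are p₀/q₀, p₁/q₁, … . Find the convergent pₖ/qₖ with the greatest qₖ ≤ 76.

√514 = [22; 1, 2, 22, 2, 1, 44, …] (period length 6).
Convergents:
  p_0/q_0 = 22/1
  p_1/q_1 = 23/1
  p_2/q_2 = 68/3
  p_3/q_3 = 1519/67
  p_4/q_4 = 3106/137
q_3 = 67 ≤ 76 < 137 = q_4, so the answer is 1519/67.

1519/67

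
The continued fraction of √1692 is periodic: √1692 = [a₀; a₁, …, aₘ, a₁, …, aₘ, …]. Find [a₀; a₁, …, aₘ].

a₀ = ⌊√1692⌋ = 41.

[41; 7, 2, 7, 82]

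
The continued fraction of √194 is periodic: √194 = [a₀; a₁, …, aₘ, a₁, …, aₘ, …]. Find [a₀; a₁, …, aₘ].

[13; 1, 12, 1, 26]

a₀ = ⌊√194⌋ = 13.
With m₀=0, d₀=1 and mₖ₊₁ = dₖaₖ − mₖ, dₖ₊₁ = (n − mₖ₊₁²)/dₖ, aₖ₊₁ = ⌊(a₀+mₖ₊₁)/dₖ₊₁⌋:
  k=1: m=13, d=25, a=1
  k=2: m=12, d=2, a=12
  k=3: m=12, d=25, a=1
  k=4: m=13, d=1, a=26
d=1 and a=2a₀=26 at k=4, so the next step gives (m, d) = (13, 25) again — its k=1 value — and the period has length 4.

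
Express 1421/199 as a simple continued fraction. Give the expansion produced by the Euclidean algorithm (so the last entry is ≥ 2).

1421 = 7×199 + 28
199 = 7×28 + 3
28 = 9×3 + 1
3 = 3×1 + 0  (stop)
So 1421/199 = [7; 7, 9, 3].

[7; 7, 9, 3]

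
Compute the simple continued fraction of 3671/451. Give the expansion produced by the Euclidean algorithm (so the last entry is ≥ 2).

3671 = 8·451 + 63
451 = 7·63 + 10
63 = 6·10 + 3
10 = 3·3 + 1
3 = 3·1 + 0  (stop)
So 3671/451 = [8; 7, 6, 3, 3].

[8; 7, 6, 3, 3]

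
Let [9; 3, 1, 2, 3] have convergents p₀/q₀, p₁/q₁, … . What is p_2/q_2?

37/4

Using pₖ = aₖpₖ₋₁ + pₖ₋₂, qₖ = aₖqₖ₋₁ + qₖ₋₂ (with p₋₁=1, p₋₂=0, q₋₁=0, q₋₂=1):
  k=0: a=9, p=9, q=1
  k=1: a=3, p=28, q=3
  k=2: a=1, p=37, q=4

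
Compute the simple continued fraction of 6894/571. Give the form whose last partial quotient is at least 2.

6894 = 12*571 + 42
571 = 13*42 + 25
42 = 1*25 + 17
25 = 1*17 + 8
17 = 2*8 + 1
8 = 8*1 + 0  (stop)
So 6894/571 = [12; 13, 1, 1, 2, 8].

[12; 13, 1, 1, 2, 8]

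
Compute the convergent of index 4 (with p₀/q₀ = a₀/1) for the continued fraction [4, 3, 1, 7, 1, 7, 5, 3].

149/35

Using pₖ = aₖpₖ₋₁ + pₖ₋₂, qₖ = aₖqₖ₋₁ + qₖ₋₂ (with p₋₁=1, p₋₂=0, q₋₁=0, q₋₂=1):
  k=0: a=4, p=4, q=1
  k=1: a=3, p=13, q=3
  k=2: a=1, p=17, q=4
  k=3: a=7, p=132, q=31
  k=4: a=1, p=149, q=35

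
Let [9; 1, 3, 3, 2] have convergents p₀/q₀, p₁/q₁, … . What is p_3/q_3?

Using pₖ = aₖpₖ₋₁ + pₖ₋₂, qₖ = aₖqₖ₋₁ + qₖ₋₂ (with p₋₁=1, p₋₂=0, q₋₁=0, q₋₂=1):
  k=0: a=9, p=9, q=1
  k=1: a=1, p=10, q=1
  k=2: a=3, p=39, q=4
  k=3: a=3, p=127, q=13

127/13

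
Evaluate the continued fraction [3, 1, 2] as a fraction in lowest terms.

11/3

Using pₖ = aₖpₖ₋₁ + pₖ₋₂ and qₖ = aₖqₖ₋₁ + qₖ₋₂:
  k=0: a=3, p=3, q=1
  k=1: a=1, p=4, q=1
  k=2: a=2, p=11, q=3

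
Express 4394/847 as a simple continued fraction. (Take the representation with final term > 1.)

4394 = 5*847 + 159
847 = 5*159 + 52
159 = 3*52 + 3
52 = 17*3 + 1
3 = 3*1 + 0  (stop)
So 4394/847 = [5; 5, 3, 17, 3].

[5; 5, 3, 17, 3]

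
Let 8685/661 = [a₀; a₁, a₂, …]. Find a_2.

5

8685 = 13·661 + 92   →  a_0 = 13
661 = 7·92 + 17   →  a_1 = 7
92 = 5·17 + 7   →  a_2 = 5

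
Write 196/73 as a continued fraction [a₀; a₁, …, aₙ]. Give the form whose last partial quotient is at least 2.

196 = 2·73 + 50
73 = 1·50 + 23
50 = 2·23 + 4
23 = 5·4 + 3
4 = 1·3 + 1
3 = 3·1 + 0  (stop)
So 196/73 = [2; 1, 2, 5, 1, 3].

[2; 1, 2, 5, 1, 3]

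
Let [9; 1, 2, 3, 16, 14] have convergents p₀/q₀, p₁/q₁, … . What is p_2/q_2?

29/3

Using pₖ = aₖpₖ₋₁ + pₖ₋₂, qₖ = aₖqₖ₋₁ + qₖ₋₂ (with p₋₁=1, p₋₂=0, q₋₁=0, q₋₂=1):
  k=0: a=9, p=9, q=1
  k=1: a=1, p=10, q=1
  k=2: a=2, p=29, q=3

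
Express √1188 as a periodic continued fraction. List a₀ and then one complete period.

a₀ = ⌊√1188⌋ = 34.
With m₀=0, d₀=1 and mₖ₊₁ = dₖaₖ − mₖ, dₖ₊₁ = (n − mₖ₊₁²)/dₖ, aₖ₊₁ = ⌊(a₀+mₖ₊₁)/dₖ₊₁⌋:
  k=1: m=34, d=32, a=2
  k=2: m=30, d=9, a=7
  k=3: m=33, d=11, a=6
  k=4: m=33, d=9, a=7
  k=5: m=30, d=32, a=2
  k=6: m=34, d=1, a=68
d=1 and a=2a₀=68 at k=6, so the next step gives (m, d) = (34, 32) again — its k=1 value — and the period has length 6.

[34; 2, 7, 6, 7, 2, 68]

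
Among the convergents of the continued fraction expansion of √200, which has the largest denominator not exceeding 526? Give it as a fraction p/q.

2786/197

√200 = [14; 7, 28, …] (period length 2).
Convergents:
  p_0/q_0 = 14/1
  p_1/q_1 = 99/7
  p_2/q_2 = 2786/197
  p_3/q_3 = 19601/1386
q_2 = 197 ≤ 526 < 1386 = q_3, so the answer is 2786/197.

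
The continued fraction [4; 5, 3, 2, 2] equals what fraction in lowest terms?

Using pₖ = aₖpₖ₋₁ + pₖ₋₂ and qₖ = aₖqₖ₋₁ + qₖ₋₂:
  k=0: a=4, p=4, q=1
  k=1: a=5, p=21, q=5
  k=2: a=3, p=67, q=16
  k=3: a=2, p=155, q=37
  k=4: a=2, p=377, q=90

377/90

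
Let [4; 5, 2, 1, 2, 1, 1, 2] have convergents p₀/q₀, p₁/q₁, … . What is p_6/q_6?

Using pₖ = aₖpₖ₋₁ + pₖ₋₂, qₖ = aₖqₖ₋₁ + qₖ₋₂ (with p₋₁=1, p₋₂=0, q₋₁=0, q₋₂=1):
  k=0: a=4, p=4, q=1
  k=1: a=5, p=21, q=5
  k=2: a=2, p=46, q=11
  k=3: a=1, p=67, q=16
  k=4: a=2, p=180, q=43
  k=5: a=1, p=247, q=59
  k=6: a=1, p=427, q=102

427/102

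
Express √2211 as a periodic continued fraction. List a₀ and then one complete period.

[47; 47, 94]

a₀ = ⌊√2211⌋ = 47.
With m₀=0, d₀=1 and mₖ₊₁ = dₖaₖ − mₖ, dₖ₊₁ = (n − mₖ₊₁²)/dₖ, aₖ₊₁ = ⌊(a₀+mₖ₊₁)/dₖ₊₁⌋:
  k=1: m=47, d=2, a=47
  k=2: m=47, d=1, a=94
d=1 and a=2a₀=94 at k=2, so the next step gives (m, d) = (47, 2) again — its k=1 value — and the period has length 2.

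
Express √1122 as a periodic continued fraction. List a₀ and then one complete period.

a₀ = ⌊√1122⌋ = 33.
With m₀=0, d₀=1 and mₖ₊₁ = dₖaₖ − mₖ, dₖ₊₁ = (n − mₖ₊₁²)/dₖ, aₖ₊₁ = ⌊(a₀+mₖ₊₁)/dₖ₊₁⌋:
  k=1: m=33, d=33, a=2
  k=2: m=33, d=1, a=66
d=1 and a=2a₀=66 at k=2, so the next step gives (m, d) = (33, 33) again — its k=1 value — and the period has length 2.

[33; 2, 66]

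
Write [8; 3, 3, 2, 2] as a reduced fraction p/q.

465/56

Using pₖ = aₖpₖ₋₁ + pₖ₋₂ and qₖ = aₖqₖ₋₁ + qₖ₋₂:
  k=0: a=8, p=8, q=1
  k=1: a=3, p=25, q=3
  k=2: a=3, p=83, q=10
  k=3: a=2, p=191, q=23
  k=4: a=2, p=465, q=56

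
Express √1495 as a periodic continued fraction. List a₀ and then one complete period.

a₀ = ⌊√1495⌋ = 38.
With m₀=0, d₀=1 and mₖ₊₁ = dₖaₖ − mₖ, dₖ₊₁ = (n − mₖ₊₁²)/dₖ, aₖ₊₁ = ⌊(a₀+mₖ₊₁)/dₖ₊₁⌋:
  k=1: m=38, d=51, a=1
  k=2: m=13, d=26, a=1
  k=3: m=13, d=51, a=1
  k=4: m=38, d=1, a=76
d=1 and a=2a₀=76 at k=4, so the next step gives (m, d) = (38, 51) again — its k=1 value — and the period has length 4.

[38; 1, 1, 1, 76]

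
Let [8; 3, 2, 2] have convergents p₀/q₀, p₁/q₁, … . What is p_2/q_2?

58/7

Using pₖ = aₖpₖ₋₁ + pₖ₋₂, qₖ = aₖqₖ₋₁ + qₖ₋₂ (with p₋₁=1, p₋₂=0, q₋₁=0, q₋₂=1):
  k=0: a=8, p=8, q=1
  k=1: a=3, p=25, q=3
  k=2: a=2, p=58, q=7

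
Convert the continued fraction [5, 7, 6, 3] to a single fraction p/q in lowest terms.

699/136

Using pₖ = aₖpₖ₋₁ + pₖ₋₂ and qₖ = aₖqₖ₋₁ + qₖ₋₂:
  k=0: a=5, p=5, q=1
  k=1: a=7, p=36, q=7
  k=2: a=6, p=221, q=43
  k=3: a=3, p=699, q=136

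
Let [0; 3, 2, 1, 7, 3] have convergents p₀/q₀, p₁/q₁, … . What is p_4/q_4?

Using pₖ = aₖpₖ₋₁ + pₖ₋₂, qₖ = aₖqₖ₋₁ + qₖ₋₂ (with p₋₁=1, p₋₂=0, q₋₁=0, q₋₂=1):
  k=0: a=0, p=0, q=1
  k=1: a=3, p=1, q=3
  k=2: a=2, p=2, q=7
  k=3: a=1, p=3, q=10
  k=4: a=7, p=23, q=77

23/77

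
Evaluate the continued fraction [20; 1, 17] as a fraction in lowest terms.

377/18

Fold from the inside: start with 17/1.
  1 + 1/17 = 18/17
  20 + 17/18 = 377/18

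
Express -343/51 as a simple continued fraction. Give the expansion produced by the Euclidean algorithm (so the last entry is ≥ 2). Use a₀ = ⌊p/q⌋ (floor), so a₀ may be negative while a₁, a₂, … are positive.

-343 = -7×51 + 14
51 = 3×14 + 9
14 = 1×9 + 5
9 = 1×5 + 4
5 = 1×4 + 1
4 = 4×1 + 0  (stop)
So -343/51 = [-7; 3, 1, 1, 1, 4].

[-7; 3, 1, 1, 1, 4]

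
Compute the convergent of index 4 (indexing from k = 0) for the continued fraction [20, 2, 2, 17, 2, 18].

Using pₖ = aₖpₖ₋₁ + pₖ₋₂, qₖ = aₖqₖ₋₁ + qₖ₋₂ (with p₋₁=1, p₋₂=0, q₋₁=0, q₋₂=1):
  k=0: a=20, p=20, q=1
  k=1: a=2, p=41, q=2
  k=2: a=2, p=102, q=5
  k=3: a=17, p=1775, q=87
  k=4: a=2, p=3652, q=179

3652/179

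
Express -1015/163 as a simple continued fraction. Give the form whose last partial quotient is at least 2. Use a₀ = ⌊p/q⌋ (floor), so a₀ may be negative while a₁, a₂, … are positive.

[-7; 1, 3, 2, 2, 7]

-1015 = -7·163 + 126
163 = 1·126 + 37
126 = 3·37 + 15
37 = 2·15 + 7
15 = 2·7 + 1
7 = 7·1 + 0  (stop)
So -1015/163 = [-7; 1, 3, 2, 2, 7].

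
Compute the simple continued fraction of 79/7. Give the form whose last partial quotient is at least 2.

79 = 11*7 + 2
7 = 3*2 + 1
2 = 2*1 + 0  (stop)
So 79/7 = [11; 3, 2].

[11; 3, 2]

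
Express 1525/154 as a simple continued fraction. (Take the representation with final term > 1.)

1525 = 9·154 + 139
154 = 1·139 + 15
139 = 9·15 + 4
15 = 3·4 + 3
4 = 1·3 + 1
3 = 3·1 + 0  (stop)
So 1525/154 = [9; 1, 9, 3, 1, 3].

[9; 1, 9, 3, 1, 3]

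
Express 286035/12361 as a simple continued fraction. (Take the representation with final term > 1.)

286035 = 23×12361 + 1732
12361 = 7×1732 + 237
1732 = 7×237 + 73
237 = 3×73 + 18
73 = 4×18 + 1
18 = 18×1 + 0  (stop)
So 286035/12361 = [23; 7, 7, 3, 4, 18].

[23; 7, 7, 3, 4, 18]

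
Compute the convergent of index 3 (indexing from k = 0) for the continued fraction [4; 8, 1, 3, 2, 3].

Using pₖ = aₖpₖ₋₁ + pₖ₋₂, qₖ = aₖqₖ₋₁ + qₖ₋₂ (with p₋₁=1, p₋₂=0, q₋₁=0, q₋₂=1):
  k=0: a=4, p=4, q=1
  k=1: a=8, p=33, q=8
  k=2: a=1, p=37, q=9
  k=3: a=3, p=144, q=35

144/35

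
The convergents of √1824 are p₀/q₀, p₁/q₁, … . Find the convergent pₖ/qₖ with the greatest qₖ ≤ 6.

√1824 = [42; 1, 2, 2, 2, 1, 84, …] (period length 6).
Convergents:
  p_0/q_0 = 42/1
  p_1/q_1 = 43/1
  p_2/q_2 = 128/3
  p_3/q_3 = 299/7
q_2 = 3 ≤ 6 < 7 = q_3, so the answer is 128/3.

128/3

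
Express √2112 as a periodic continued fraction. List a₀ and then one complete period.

[45; 1, 21, 1, 90]

a₀ = ⌊√2112⌋ = 45.
With m₀=0, d₀=1 and mₖ₊₁ = dₖaₖ − mₖ, dₖ₊₁ = (n − mₖ₊₁²)/dₖ, aₖ₊₁ = ⌊(a₀+mₖ₊₁)/dₖ₊₁⌋:
  k=1: m=45, d=87, a=1
  k=2: m=42, d=4, a=21
  k=3: m=42, d=87, a=1
  k=4: m=45, d=1, a=90
d=1 and a=2a₀=90 at k=4, so the next step gives (m, d) = (45, 87) again — its k=1 value — and the period has length 4.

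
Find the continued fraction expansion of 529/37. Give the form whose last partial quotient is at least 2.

529 = 14*37 + 11
37 = 3*11 + 4
11 = 2*4 + 3
4 = 1*3 + 1
3 = 3*1 + 0  (stop)
So 529/37 = [14; 3, 2, 1, 3].

[14; 3, 2, 1, 3]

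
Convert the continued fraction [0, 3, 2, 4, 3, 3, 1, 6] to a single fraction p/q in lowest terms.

846/2917

Fold from the inside: start with 6/1.
  1 + 1/6 = 7/6
  3 + 6/7 = 27/7
  3 + 7/27 = 88/27
  4 + 27/88 = 379/88
  2 + 88/379 = 846/379
  3 + 379/846 = 2917/846
  0 + 846/2917 = 846/2917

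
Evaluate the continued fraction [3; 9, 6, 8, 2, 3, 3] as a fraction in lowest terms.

33818/10877

Using pₖ = aₖpₖ₋₁ + pₖ₋₂ and qₖ = aₖqₖ₋₁ + qₖ₋₂:
  k=0: a=3, p=3, q=1
  k=1: a=9, p=28, q=9
  k=2: a=6, p=171, q=55
  k=3: a=8, p=1396, q=449
  k=4: a=2, p=2963, q=953
  k=5: a=3, p=10285, q=3308
  k=6: a=3, p=33818, q=10877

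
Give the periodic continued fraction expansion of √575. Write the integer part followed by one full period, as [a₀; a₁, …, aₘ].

a₀ = ⌊√575⌋ = 23.

[23; 1, 46]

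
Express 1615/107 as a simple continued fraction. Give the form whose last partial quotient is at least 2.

1615 = 15·107 + 10
107 = 10·10 + 7
10 = 1·7 + 3
7 = 2·3 + 1
3 = 3·1 + 0  (stop)
So 1615/107 = [15; 10, 1, 2, 3].

[15; 10, 1, 2, 3]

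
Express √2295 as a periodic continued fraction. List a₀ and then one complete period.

[47; 1, 9, 1, 1, 1, 9, 1, 94]

a₀ = ⌊√2295⌋ = 47.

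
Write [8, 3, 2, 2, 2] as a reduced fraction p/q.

Fold from the inside: start with 2/1.
  2 + 1/2 = 5/2
  2 + 2/5 = 12/5
  3 + 5/12 = 41/12
  8 + 12/41 = 340/41

340/41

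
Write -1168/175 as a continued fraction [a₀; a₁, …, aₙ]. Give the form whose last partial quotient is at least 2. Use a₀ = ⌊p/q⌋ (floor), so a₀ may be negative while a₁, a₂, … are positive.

-1168 = -7·175 + 57
175 = 3·57 + 4
57 = 14·4 + 1
4 = 4·1 + 0  (stop)
So -1168/175 = [-7; 3, 14, 4].

[-7; 3, 14, 4]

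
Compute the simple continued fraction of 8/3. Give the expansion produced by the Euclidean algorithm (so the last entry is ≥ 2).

8 = 2×3 + 2
3 = 1×2 + 1
2 = 2×1 + 0  (stop)
So 8/3 = [2; 1, 2].

[2; 1, 2]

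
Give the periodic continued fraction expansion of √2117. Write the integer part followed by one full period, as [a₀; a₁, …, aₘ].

[46; 92]

a₀ = ⌊√2117⌋ = 46.
With m₀=0, d₀=1 and mₖ₊₁ = dₖaₖ − mₖ, dₖ₊₁ = (n − mₖ₊₁²)/dₖ, aₖ₊₁ = ⌊(a₀+mₖ₊₁)/dₖ₊₁⌋:
  k=1: m=46, d=1, a=92
d=1 and a=2a₀=92 at k=1, so the next step gives (m, d) = (46, 1) again — its k=1 value — and the period has length 1.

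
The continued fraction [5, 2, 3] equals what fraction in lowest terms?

Fold from the inside: start with 3/1.
  2 + 1/3 = 7/3
  5 + 3/7 = 38/7

38/7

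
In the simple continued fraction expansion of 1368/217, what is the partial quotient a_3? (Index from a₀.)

2

1368 = 6·217 + 66   →  a_0 = 6
217 = 3·66 + 19   →  a_1 = 3
66 = 3·19 + 9   →  a_2 = 3
19 = 2·9 + 1   →  a_3 = 2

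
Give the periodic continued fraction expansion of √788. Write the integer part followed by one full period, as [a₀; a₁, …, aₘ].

a₀ = ⌊√788⌋ = 28.
With m₀=0, d₀=1 and mₖ₊₁ = dₖaₖ − mₖ, dₖ₊₁ = (n − mₖ₊₁²)/dₖ, aₖ₊₁ = ⌊(a₀+mₖ₊₁)/dₖ₊₁⌋:
  k=1: m=28, d=4, a=14
  k=2: m=28, d=1, a=56
d=1 and a=2a₀=56 at k=2, so the next step gives (m, d) = (28, 4) again — its k=1 value — and the period has length 2.

[28; 14, 56]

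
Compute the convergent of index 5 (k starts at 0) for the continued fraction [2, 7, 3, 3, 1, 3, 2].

765/358

Using pₖ = aₖpₖ₋₁ + pₖ₋₂, qₖ = aₖqₖ₋₁ + qₖ₋₂ (with p₋₁=1, p₋₂=0, q₋₁=0, q₋₂=1):
  k=0: a=2, p=2, q=1
  k=1: a=7, p=15, q=7
  k=2: a=3, p=47, q=22
  k=3: a=3, p=156, q=73
  k=4: a=1, p=203, q=95
  k=5: a=3, p=765, q=358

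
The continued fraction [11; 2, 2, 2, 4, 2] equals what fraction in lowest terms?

1347/118

Fold from the inside: start with 2/1.
  4 + 1/2 = 9/2
  2 + 2/9 = 20/9
  2 + 9/20 = 49/20
  2 + 20/49 = 118/49
  11 + 49/118 = 1347/118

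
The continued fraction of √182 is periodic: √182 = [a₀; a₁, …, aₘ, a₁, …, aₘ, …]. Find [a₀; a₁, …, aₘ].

a₀ = ⌊√182⌋ = 13.
With m₀=0, d₀=1 and mₖ₊₁ = dₖaₖ − mₖ, dₖ₊₁ = (n − mₖ₊₁²)/dₖ, aₖ₊₁ = ⌊(a₀+mₖ₊₁)/dₖ₊₁⌋:
  k=1: m=13, d=13, a=2
  k=2: m=13, d=1, a=26
d=1 and a=2a₀=26 at k=2, so the next step gives (m, d) = (13, 13) again — its k=1 value — and the period has length 2.

[13; 2, 26]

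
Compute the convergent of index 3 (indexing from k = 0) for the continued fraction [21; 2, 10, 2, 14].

945/44

Using pₖ = aₖpₖ₋₁ + pₖ₋₂, qₖ = aₖqₖ₋₁ + qₖ₋₂ (with p₋₁=1, p₋₂=0, q₋₁=0, q₋₂=1):
  k=0: a=21, p=21, q=1
  k=1: a=2, p=43, q=2
  k=2: a=10, p=451, q=21
  k=3: a=2, p=945, q=44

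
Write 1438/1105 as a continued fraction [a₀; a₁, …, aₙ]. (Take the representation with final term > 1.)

[1; 3, 3, 7, 15]

1438 = 1×1105 + 333
1105 = 3×333 + 106
333 = 3×106 + 15
106 = 7×15 + 1
15 = 15×1 + 0  (stop)
So 1438/1105 = [1; 3, 3, 7, 15].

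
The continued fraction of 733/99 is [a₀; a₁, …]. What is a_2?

2

733 = 7·99 + 40   →  a_0 = 7
99 = 2·40 + 19   →  a_1 = 2
40 = 2·19 + 2   →  a_2 = 2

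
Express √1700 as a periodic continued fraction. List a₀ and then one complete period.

a₀ = ⌊√1700⌋ = 41.

[41; 4, 3, 20, 3, 4, 82]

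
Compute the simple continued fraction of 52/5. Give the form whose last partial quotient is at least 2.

[10; 2, 2]

52 = 10×5 + 2
5 = 2×2 + 1
2 = 2×1 + 0  (stop)
So 52/5 = [10; 2, 2].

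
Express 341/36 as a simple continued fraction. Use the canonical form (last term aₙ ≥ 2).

[9; 2, 8, 2]

341 = 9*36 + 17
36 = 2*17 + 2
17 = 8*2 + 1
2 = 2*1 + 0  (stop)
So 341/36 = [9; 2, 8, 2].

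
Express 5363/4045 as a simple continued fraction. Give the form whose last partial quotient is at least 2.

[1; 3, 14, 2, 14, 1, 2]

5363 = 1*4045 + 1318
4045 = 3*1318 + 91
1318 = 14*91 + 44
91 = 2*44 + 3
44 = 14*3 + 2
3 = 1*2 + 1
2 = 2*1 + 0  (stop)
So 5363/4045 = [1; 3, 14, 2, 14, 1, 2].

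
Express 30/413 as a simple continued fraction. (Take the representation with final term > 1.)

30 = 0·413 + 30
413 = 13·30 + 23
30 = 1·23 + 7
23 = 3·7 + 2
7 = 3·2 + 1
2 = 2·1 + 0  (stop)
So 30/413 = [0; 13, 1, 3, 3, 2].

[0; 13, 1, 3, 3, 2]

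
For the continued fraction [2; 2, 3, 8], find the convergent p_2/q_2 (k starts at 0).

17/7

Using pₖ = aₖpₖ₋₁ + pₖ₋₂, qₖ = aₖqₖ₋₁ + qₖ₋₂ (with p₋₁=1, p₋₂=0, q₋₁=0, q₋₂=1):
  k=0: a=2, p=2, q=1
  k=1: a=2, p=5, q=2
  k=2: a=3, p=17, q=7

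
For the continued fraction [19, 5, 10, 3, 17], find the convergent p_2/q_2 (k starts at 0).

979/51

Using pₖ = aₖpₖ₋₁ + pₖ₋₂, qₖ = aₖqₖ₋₁ + qₖ₋₂ (with p₋₁=1, p₋₂=0, q₋₁=0, q₋₂=1):
  k=0: a=19, p=19, q=1
  k=1: a=5, p=96, q=5
  k=2: a=10, p=979, q=51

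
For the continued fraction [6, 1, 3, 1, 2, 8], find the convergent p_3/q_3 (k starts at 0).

Using pₖ = aₖpₖ₋₁ + pₖ₋₂, qₖ = aₖqₖ₋₁ + qₖ₋₂ (with p₋₁=1, p₋₂=0, q₋₁=0, q₋₂=1):
  k=0: a=6, p=6, q=1
  k=1: a=1, p=7, q=1
  k=2: a=3, p=27, q=4
  k=3: a=1, p=34, q=5

34/5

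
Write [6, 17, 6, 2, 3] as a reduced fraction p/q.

Fold from the inside: start with 3/1.
  2 + 1/3 = 7/3
  6 + 3/7 = 45/7
  17 + 7/45 = 772/45
  6 + 45/772 = 4677/772

4677/772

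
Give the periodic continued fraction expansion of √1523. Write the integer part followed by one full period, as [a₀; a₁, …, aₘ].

[39; 39, 78]

a₀ = ⌊√1523⌋ = 39.
With m₀=0, d₀=1 and mₖ₊₁ = dₖaₖ − mₖ, dₖ₊₁ = (n − mₖ₊₁²)/dₖ, aₖ₊₁ = ⌊(a₀+mₖ₊₁)/dₖ₊₁⌋:
  k=1: m=39, d=2, a=39
  k=2: m=39, d=1, a=78
d=1 and a=2a₀=78 at k=2, so the next step gives (m, d) = (39, 2) again — its k=1 value — and the period has length 2.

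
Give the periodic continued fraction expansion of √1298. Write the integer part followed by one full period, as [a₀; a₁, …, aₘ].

[36; 36, 72]

a₀ = ⌊√1298⌋ = 36.
With m₀=0, d₀=1 and mₖ₊₁ = dₖaₖ − mₖ, dₖ₊₁ = (n − mₖ₊₁²)/dₖ, aₖ₊₁ = ⌊(a₀+mₖ₊₁)/dₖ₊₁⌋:
  k=1: m=36, d=2, a=36
  k=2: m=36, d=1, a=72
d=1 and a=2a₀=72 at k=2, so the next step gives (m, d) = (36, 2) again — its k=1 value — and the period has length 2.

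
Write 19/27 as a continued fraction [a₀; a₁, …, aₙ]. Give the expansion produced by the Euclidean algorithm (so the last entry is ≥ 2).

19 = 0·27 + 19
27 = 1·19 + 8
19 = 2·8 + 3
8 = 2·3 + 2
3 = 1·2 + 1
2 = 2·1 + 0  (stop)
So 19/27 = [0; 1, 2, 2, 1, 2].

[0; 1, 2, 2, 1, 2]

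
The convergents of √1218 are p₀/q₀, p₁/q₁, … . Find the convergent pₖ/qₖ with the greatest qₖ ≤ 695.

24046/689

√1218 = [34; 1, 8, 1, 68, …] (period length 4).
Convergents:
  p_0/q_0 = 34/1
  p_1/q_1 = 35/1
  p_2/q_2 = 314/9
  p_3/q_3 = 349/10
  p_4/q_4 = 24046/689
  p_5/q_5 = 24395/699
q_4 = 689 ≤ 695 < 699 = q_5, so the answer is 24046/689.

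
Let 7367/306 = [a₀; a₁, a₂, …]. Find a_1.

13

7367 = 24·306 + 23   →  a_0 = 24
306 = 13·23 + 7   →  a_1 = 13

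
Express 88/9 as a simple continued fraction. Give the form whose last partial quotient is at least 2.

[9; 1, 3, 2]

88 = 9×9 + 7
9 = 1×7 + 2
7 = 3×2 + 1
2 = 2×1 + 0  (stop)
So 88/9 = [9; 1, 3, 2].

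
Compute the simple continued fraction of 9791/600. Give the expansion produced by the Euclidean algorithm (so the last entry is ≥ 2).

9791 = 16·600 + 191
600 = 3·191 + 27
191 = 7·27 + 2
27 = 13·2 + 1
2 = 2·1 + 0  (stop)
So 9791/600 = [16; 3, 7, 13, 2].

[16; 3, 7, 13, 2]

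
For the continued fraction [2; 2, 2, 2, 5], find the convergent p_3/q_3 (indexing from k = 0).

Using pₖ = aₖpₖ₋₁ + pₖ₋₂, qₖ = aₖqₖ₋₁ + qₖ₋₂ (with p₋₁=1, p₋₂=0, q₋₁=0, q₋₂=1):
  k=0: a=2, p=2, q=1
  k=1: a=2, p=5, q=2
  k=2: a=2, p=12, q=5
  k=3: a=2, p=29, q=12

29/12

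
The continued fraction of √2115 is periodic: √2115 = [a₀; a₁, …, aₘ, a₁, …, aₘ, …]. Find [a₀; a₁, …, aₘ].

[45; 1, 90]

a₀ = ⌊√2115⌋ = 45.
With m₀=0, d₀=1 and mₖ₊₁ = dₖaₖ − mₖ, dₖ₊₁ = (n − mₖ₊₁²)/dₖ, aₖ₊₁ = ⌊(a₀+mₖ₊₁)/dₖ₊₁⌋:
  k=1: m=45, d=90, a=1
  k=2: m=45, d=1, a=90
d=1 and a=2a₀=90 at k=2, so the next step gives (m, d) = (45, 90) again — its k=1 value — and the period has length 2.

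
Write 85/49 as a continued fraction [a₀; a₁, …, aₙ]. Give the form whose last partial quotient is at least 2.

85 = 1×49 + 36
49 = 1×36 + 13
36 = 2×13 + 10
13 = 1×10 + 3
10 = 3×3 + 1
3 = 3×1 + 0  (stop)
So 85/49 = [1; 1, 2, 1, 3, 3].

[1; 1, 2, 1, 3, 3]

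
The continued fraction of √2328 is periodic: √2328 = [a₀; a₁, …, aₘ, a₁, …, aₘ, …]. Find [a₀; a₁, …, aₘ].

[48; 4, 96]

a₀ = ⌊√2328⌋ = 48.
With m₀=0, d₀=1 and mₖ₊₁ = dₖaₖ − mₖ, dₖ₊₁ = (n − mₖ₊₁²)/dₖ, aₖ₊₁ = ⌊(a₀+mₖ₊₁)/dₖ₊₁⌋:
  k=1: m=48, d=24, a=4
  k=2: m=48, d=1, a=96
d=1 and a=2a₀=96 at k=2, so the next step gives (m, d) = (48, 24) again — its k=1 value — and the period has length 2.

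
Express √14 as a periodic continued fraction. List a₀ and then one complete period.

a₀ = ⌊√14⌋ = 3.
With m₀=0, d₀=1 and mₖ₊₁ = dₖaₖ − mₖ, dₖ₊₁ = (n − mₖ₊₁²)/dₖ, aₖ₊₁ = ⌊(a₀+mₖ₊₁)/dₖ₊₁⌋:
  k=1: m=3, d=5, a=1
  k=2: m=2, d=2, a=2
  k=3: m=2, d=5, a=1
  k=4: m=3, d=1, a=6
d=1 and a=2a₀=6 at k=4, so the next step gives (m, d) = (3, 5) again — its k=1 value — and the period has length 4.

[3; 1, 2, 1, 6]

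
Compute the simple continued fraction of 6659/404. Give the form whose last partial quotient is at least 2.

6659 = 16·404 + 195
404 = 2·195 + 14
195 = 13·14 + 13
14 = 1·13 + 1
13 = 13·1 + 0  (stop)
So 6659/404 = [16; 2, 13, 1, 13].

[16; 2, 13, 1, 13]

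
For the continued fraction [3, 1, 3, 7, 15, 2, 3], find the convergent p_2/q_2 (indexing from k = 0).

15/4

Using pₖ = aₖpₖ₋₁ + pₖ₋₂, qₖ = aₖqₖ₋₁ + qₖ₋₂ (with p₋₁=1, p₋₂=0, q₋₁=0, q₋₂=1):
  k=0: a=3, p=3, q=1
  k=1: a=1, p=4, q=1
  k=2: a=3, p=15, q=4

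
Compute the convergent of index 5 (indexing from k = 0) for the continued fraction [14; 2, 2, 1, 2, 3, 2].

Using pₖ = aₖpₖ₋₁ + pₖ₋₂, qₖ = aₖqₖ₋₁ + qₖ₋₂ (with p₋₁=1, p₋₂=0, q₋₁=0, q₋₂=1):
  k=0: a=14, p=14, q=1
  k=1: a=2, p=29, q=2
  k=2: a=2, p=72, q=5
  k=3: a=1, p=101, q=7
  k=4: a=2, p=274, q=19
  k=5: a=3, p=923, q=64

923/64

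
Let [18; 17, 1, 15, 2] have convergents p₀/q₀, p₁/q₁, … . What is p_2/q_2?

Using pₖ = aₖpₖ₋₁ + pₖ₋₂, qₖ = aₖqₖ₋₁ + qₖ₋₂ (with p₋₁=1, p₋₂=0, q₋₁=0, q₋₂=1):
  k=0: a=18, p=18, q=1
  k=1: a=17, p=307, q=17
  k=2: a=1, p=325, q=18

325/18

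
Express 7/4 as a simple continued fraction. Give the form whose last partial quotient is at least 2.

7 = 1×4 + 3
4 = 1×3 + 1
3 = 3×1 + 0  (stop)
So 7/4 = [1; 1, 3].

[1; 1, 3]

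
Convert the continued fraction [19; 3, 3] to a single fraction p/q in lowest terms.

Using pₖ = aₖpₖ₋₁ + pₖ₋₂ and qₖ = aₖqₖ₋₁ + qₖ₋₂:
  k=0: a=19, p=19, q=1
  k=1: a=3, p=58, q=3
  k=2: a=3, p=193, q=10

193/10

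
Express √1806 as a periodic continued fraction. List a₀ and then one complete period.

[42; 2, 84]

a₀ = ⌊√1806⌋ = 42.
With m₀=0, d₀=1 and mₖ₊₁ = dₖaₖ − mₖ, dₖ₊₁ = (n − mₖ₊₁²)/dₖ, aₖ₊₁ = ⌊(a₀+mₖ₊₁)/dₖ₊₁⌋:
  k=1: m=42, d=42, a=2
  k=2: m=42, d=1, a=84
d=1 and a=2a₀=84 at k=2, so the next step gives (m, d) = (42, 42) again — its k=1 value — and the period has length 2.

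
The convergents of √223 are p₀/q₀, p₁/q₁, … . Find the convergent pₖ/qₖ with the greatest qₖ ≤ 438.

√223 = [14; 1, 13, 1, 28, …] (period length 4).
Convergents:
  p_0/q_0 = 14/1
  p_1/q_1 = 15/1
  p_2/q_2 = 209/14
  p_3/q_3 = 224/15
  p_4/q_4 = 6481/434
  p_5/q_5 = 6705/449
q_4 = 434 ≤ 438 < 449 = q_5, so the answer is 6481/434.

6481/434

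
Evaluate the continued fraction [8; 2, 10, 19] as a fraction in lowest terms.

Using pₖ = aₖpₖ₋₁ + pₖ₋₂ and qₖ = aₖqₖ₋₁ + qₖ₋₂:
  k=0: a=8, p=8, q=1
  k=1: a=2, p=17, q=2
  k=2: a=10, p=178, q=21
  k=3: a=19, p=3399, q=401

3399/401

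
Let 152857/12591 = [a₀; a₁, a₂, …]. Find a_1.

7

152857 = 12·12591 + 1765   →  a_0 = 12
12591 = 7·1765 + 236   →  a_1 = 7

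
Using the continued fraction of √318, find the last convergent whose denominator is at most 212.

√318 = [17; 1, 4, 1, 34, …] (period length 4).
Convergents:
  p_0/q_0 = 17/1
  p_1/q_1 = 18/1
  p_2/q_2 = 89/5
  p_3/q_3 = 107/6
  p_4/q_4 = 3727/209
  p_5/q_5 = 3834/215
q_4 = 209 ≤ 212 < 215 = q_5, so the answer is 3727/209.

3727/209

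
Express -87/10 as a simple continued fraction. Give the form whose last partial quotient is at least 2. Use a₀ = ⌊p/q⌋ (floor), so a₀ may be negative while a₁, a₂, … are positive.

[-9; 3, 3]

-87 = -9*10 + 3
10 = 3*3 + 1
3 = 3*1 + 0  (stop)
So -87/10 = [-9; 3, 3].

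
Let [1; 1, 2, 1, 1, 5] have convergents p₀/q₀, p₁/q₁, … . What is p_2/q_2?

5/3

Using pₖ = aₖpₖ₋₁ + pₖ₋₂, qₖ = aₖqₖ₋₁ + qₖ₋₂ (with p₋₁=1, p₋₂=0, q₋₁=0, q₋₂=1):
  k=0: a=1, p=1, q=1
  k=1: a=1, p=2, q=1
  k=2: a=2, p=5, q=3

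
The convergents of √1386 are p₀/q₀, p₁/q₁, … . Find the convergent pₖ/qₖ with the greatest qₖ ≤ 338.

√1386 = [37; 4, 2, 1, 2, 1, 2, 4, 74, …] (period length 8).
Convergents:
  p_0/q_0 = 37/1
  p_1/q_1 = 149/4
  p_2/q_2 = 335/9
  p_3/q_3 = 484/13
  p_4/q_4 = 1303/35
  p_5/q_5 = 1787/48
  p_6/q_6 = 4877/131
  p_7/q_7 = 21295/572
q_6 = 131 ≤ 338 < 572 = q_7, so the answer is 4877/131.

4877/131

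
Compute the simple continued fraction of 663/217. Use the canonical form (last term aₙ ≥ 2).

[3; 18, 12]

663 = 3×217 + 12
217 = 18×12 + 1
12 = 12×1 + 0  (stop)
So 663/217 = [3; 18, 12].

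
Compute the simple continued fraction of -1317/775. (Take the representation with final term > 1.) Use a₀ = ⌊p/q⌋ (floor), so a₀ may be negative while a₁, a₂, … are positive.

[-2; 3, 3, 15, 5]

-1317 = -2·775 + 233
775 = 3·233 + 76
233 = 3·76 + 5
76 = 15·5 + 1
5 = 5·1 + 0  (stop)
So -1317/775 = [-2; 3, 3, 15, 5].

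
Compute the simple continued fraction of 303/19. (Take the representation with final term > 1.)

[15; 1, 18]

303 = 15×19 + 18
19 = 1×18 + 1
18 = 18×1 + 0  (stop)
So 303/19 = [15; 1, 18].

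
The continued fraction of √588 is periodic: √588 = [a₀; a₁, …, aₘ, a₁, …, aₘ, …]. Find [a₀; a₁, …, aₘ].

[24; 4, 48]

a₀ = ⌊√588⌋ = 24.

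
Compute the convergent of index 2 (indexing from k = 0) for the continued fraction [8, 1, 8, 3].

Using pₖ = aₖpₖ₋₁ + pₖ₋₂, qₖ = aₖqₖ₋₁ + qₖ₋₂ (with p₋₁=1, p₋₂=0, q₋₁=0, q₋₂=1):
  k=0: a=8, p=8, q=1
  k=1: a=1, p=9, q=1
  k=2: a=8, p=80, q=9

80/9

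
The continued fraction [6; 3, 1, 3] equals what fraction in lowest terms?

94/15

Using pₖ = aₖpₖ₋₁ + pₖ₋₂ and qₖ = aₖqₖ₋₁ + qₖ₋₂:
  k=0: a=6, p=6, q=1
  k=1: a=3, p=19, q=3
  k=2: a=1, p=25, q=4
  k=3: a=3, p=94, q=15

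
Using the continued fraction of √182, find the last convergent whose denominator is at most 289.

√182 = [13; 2, 26, …] (period length 2).
Convergents:
  p_0/q_0 = 13/1
  p_1/q_1 = 27/2
  p_2/q_2 = 715/53
  p_3/q_3 = 1457/108
  p_4/q_4 = 38597/2861
q_3 = 108 ≤ 289 < 2861 = q_4, so the answer is 1457/108.

1457/108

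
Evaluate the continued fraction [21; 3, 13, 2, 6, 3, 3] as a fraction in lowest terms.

120040/5629

Using pₖ = aₖpₖ₋₁ + pₖ₋₂ and qₖ = aₖqₖ₋₁ + qₖ₋₂:
  k=0: a=21, p=21, q=1
  k=1: a=3, p=64, q=3
  k=2: a=13, p=853, q=40
  k=3: a=2, p=1770, q=83
  k=4: a=6, p=11473, q=538
  k=5: a=3, p=36189, q=1697
  k=6: a=3, p=120040, q=5629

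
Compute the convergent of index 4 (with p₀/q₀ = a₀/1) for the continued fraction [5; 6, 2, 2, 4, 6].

Using pₖ = aₖpₖ₋₁ + pₖ₋₂, qₖ = aₖqₖ₋₁ + qₖ₋₂ (with p₋₁=1, p₋₂=0, q₋₁=0, q₋₂=1):
  k=0: a=5, p=5, q=1
  k=1: a=6, p=31, q=6
  k=2: a=2, p=67, q=13
  k=3: a=2, p=165, q=32
  k=4: a=4, p=727, q=141

727/141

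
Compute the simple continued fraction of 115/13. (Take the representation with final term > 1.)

[8; 1, 5, 2]

115 = 8·13 + 11
13 = 1·11 + 2
11 = 5·2 + 1
2 = 2·1 + 0  (stop)
So 115/13 = [8; 1, 5, 2].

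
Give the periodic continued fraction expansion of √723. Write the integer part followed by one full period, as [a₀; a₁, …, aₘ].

a₀ = ⌊√723⌋ = 26.
With m₀=0, d₀=1 and mₖ₊₁ = dₖaₖ − mₖ, dₖ₊₁ = (n − mₖ₊₁²)/dₖ, aₖ₊₁ = ⌊(a₀+mₖ₊₁)/dₖ₊₁⌋:
  k=1: m=26, d=47, a=1
  k=2: m=21, d=6, a=7
  k=3: m=21, d=47, a=1
  k=4: m=26, d=1, a=52
d=1 and a=2a₀=52 at k=4, so the next step gives (m, d) = (26, 47) again — its k=1 value — and the period has length 4.

[26; 1, 7, 1, 52]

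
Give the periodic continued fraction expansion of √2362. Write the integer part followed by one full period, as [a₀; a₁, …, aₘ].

a₀ = ⌊√2362⌋ = 48.
With m₀=0, d₀=1 and mₖ₊₁ = dₖaₖ − mₖ, dₖ₊₁ = (n − mₖ₊₁²)/dₖ, aₖ₊₁ = ⌊(a₀+mₖ₊₁)/dₖ₊₁⌋:
  k=1: m=48, d=58, a=1
  k=2: m=10, d=39, a=1
  k=3: m=29, d=39, a=1
  k=4: m=10, d=58, a=1
  k=5: m=48, d=1, a=96
d=1 and a=2a₀=96 at k=5, so the next step gives (m, d) = (48, 58) again — its k=1 value — and the period has length 5.

[48; 1, 1, 1, 1, 96]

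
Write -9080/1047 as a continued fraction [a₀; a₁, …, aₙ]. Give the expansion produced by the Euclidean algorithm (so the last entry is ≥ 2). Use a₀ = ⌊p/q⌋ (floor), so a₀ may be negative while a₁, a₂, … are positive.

-9080 = -9×1047 + 343
1047 = 3×343 + 18
343 = 19×18 + 1
18 = 18×1 + 0  (stop)
So -9080/1047 = [-9; 3, 19, 18].

[-9; 3, 19, 18]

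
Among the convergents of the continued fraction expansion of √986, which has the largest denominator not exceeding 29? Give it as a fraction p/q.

√986 = [31; 2, 2, 62, …] (period length 3).
Convergents:
  p_0/q_0 = 31/1
  p_1/q_1 = 63/2
  p_2/q_2 = 157/5
  p_3/q_3 = 9797/312
q_2 = 5 ≤ 29 < 312 = q_3, so the answer is 157/5.

157/5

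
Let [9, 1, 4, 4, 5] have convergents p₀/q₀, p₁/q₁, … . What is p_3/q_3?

Using pₖ = aₖpₖ₋₁ + pₖ₋₂, qₖ = aₖqₖ₋₁ + qₖ₋₂ (with p₋₁=1, p₋₂=0, q₋₁=0, q₋₂=1):
  k=0: a=9, p=9, q=1
  k=1: a=1, p=10, q=1
  k=2: a=4, p=49, q=5
  k=3: a=4, p=206, q=21

206/21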